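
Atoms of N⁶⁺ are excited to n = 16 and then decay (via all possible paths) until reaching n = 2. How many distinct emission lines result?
105

The electron can occupy levels n = 2, 3, ..., 16 during de-excitation — that is m = 16 - 2 + 1 = 15 distinct levels.

The number of distinct spectral lines equals the number of ways to choose 2 of these m levels (each pair gives one possible emission transition):

Number of lines = m(m-1)/2 = 15×14/2 = 105

These correspond to all possible transitions between the 15 levels:
16 → 15, 16 → 14, 16 → 13, 16 → 12, 16 → 11, 16 → 10, 16 → 9, 16 → 8...

Each transition produces a photon with a unique energy (and thus wavelength). This count does not depend on Z.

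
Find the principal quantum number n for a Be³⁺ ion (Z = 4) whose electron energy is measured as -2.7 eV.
n = 9

The exact energy levels follow E_n = -13.6057 Z² / n² eV with Z = 4.

The measured value (-2.7 eV) is reported to only 2 significant figures, so we must test candidate n values and see which one matches to that precision.

Candidate energies:
  n = 7:  E = -13.6057 × 4² / 7² = -4.44268 eV
  n = 8:  E = -13.6057 × 4² / 8² = -3.40143 eV
  n = 9:  E = -13.6057 × 4² / 9² = -2.68755 eV  ← matches
  n = 10:  E = -13.6057 × 4² / 10² = -2.17691 eV
  n = 11:  E = -13.6057 × 4² / 11² = -1.79910 eV

Checking against the measurement of -2.7 eV (2 sig figs), only n = 9 agrees:
E_9 = -2.68755 eV, which rounds to -2.7 eV ✓

Therefore n = 9.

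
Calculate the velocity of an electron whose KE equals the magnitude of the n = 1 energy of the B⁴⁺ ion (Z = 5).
1.094e+07 m/s (or 3.6487% of c)

The binding energy at n = 1 for B⁴⁺ is:
E_1 = -13.6057 × 5²/1² = -340.142500 eV
|E_1| = 340.142500 eV

Convert to Joules:
KE = 340.142500 eV × (1.602177 × 10⁻¹⁹ J/eV) = 5.44968e-17 J

Using KE = ½mv²:
v = √(2·KE/m_e)
v = √(2 × 5.44968e-17 J / 9.10938 × 10⁻³¹ kg)
v = 1.094e+07 m/s

This is approximately 3.6487% the speed of light.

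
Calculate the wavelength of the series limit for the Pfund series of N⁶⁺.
46.49312 nm

The series limit corresponds to the transition from n = ∞ to n = 5.
This is the highest energy (shortest wavelength) transition in the Pfund series.

E_∞ = 0 eV
E_5 = -13.6057 × 7² / 5² = -26.6671720 eV

Energy at series limit:
ΔE = E_∞ - E_5 = 0 - (-26.6671720) = 26.6671720 eV
λ = hc/E = 1239.84 eV·nm / 26.6671720 eV = 46.49312 nm

This energy equals the ionization energy from the n = 5 state of N⁶⁺.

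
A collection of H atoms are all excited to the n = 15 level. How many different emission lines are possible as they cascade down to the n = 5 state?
55

The electron can occupy levels n = 5, 6, ..., 15 during de-excitation — that is m = 15 - 5 + 1 = 11 distinct levels.

The number of distinct spectral lines equals the number of ways to choose 2 of these m levels (each pair gives one possible emission transition):

Number of lines = m(m-1)/2 = 11×10/2 = 55

These correspond to all possible transitions between the 11 levels:
15 → 14, 15 → 13, 15 → 12, 15 → 11, 15 → 10, 15 → 9, 15 → 8, 15 → 7...

Each transition produces a photon with a unique energy (and thus wavelength). This count does not depend on Z.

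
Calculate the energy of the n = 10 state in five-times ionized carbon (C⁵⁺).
-4.898 eV

For hydrogen-like ions, the energy levels scale with Z²:
E_n = -13.6057 Z² / n² eV

For C⁵⁺ (Z = 6) at n = 10:
E_10 = -13.6057 × 6² / 10²
E_10 = -13.6057 × 36 / 100
E_10 = -489.8052 / 100
E_10 = -4.898 eV

The energy is 36 times more negative than hydrogen at the same n due to the stronger nuclear charge.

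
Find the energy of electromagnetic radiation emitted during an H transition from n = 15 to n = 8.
0.15212 eV

The energy levels are E_n = -13.6057 eV / n².

Energy at n = 15: E_15 = -13.6057 / 15² = -0.06046978 eV
Energy at n = 8: E_8 = -13.6057 / 8² = -0.21258906 eV

For emission (electron falling to lower state), the photon energy is:
E_photon = E_15 - E_8 = |-0.06046978 - (-0.21258906)|
E_photon = 0.15212 eV

This energy is carried away by the emitted photon.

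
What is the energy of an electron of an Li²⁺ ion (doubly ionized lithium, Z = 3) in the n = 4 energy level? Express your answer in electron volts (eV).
-7.6532 eV

The energy levels of a hydrogen-like atom are given by:
E_n = -13.6057 Z² / n² eV  (with Z = 3 for Li²⁺)

For n = 4:
E_4 = -13.6057 × 3² / 4²
E_4 = -13.6057 × 9 / 16
E_4 = -7.6532 eV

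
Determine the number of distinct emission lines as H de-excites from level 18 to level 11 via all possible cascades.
28

The electron can occupy levels n = 11, 12, ..., 18 during de-excitation — that is m = 18 - 11 + 1 = 8 distinct levels.

The number of distinct spectral lines equals the number of ways to choose 2 of these m levels (each pair gives one possible emission transition):

Number of lines = m(m-1)/2 = 8×7/2 = 28

These correspond to all possible transitions between the 8 levels:
18 → 17, 18 → 16, 18 → 15, 18 → 14, 18 → 13, 18 → 12, 18 → 11, 17 → 16...

Each transition produces a photon with a unique energy (and thus wavelength). This count does not depend on Z.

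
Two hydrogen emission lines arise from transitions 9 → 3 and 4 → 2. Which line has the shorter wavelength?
4 → 2

Calculate the energy for each transition:

Transition 9 → 3:
ΔE₁ = |E_3 - E_9| = |-13.6057/3² - (-13.6057/9²)|
ΔE₁ = |-1.51174444444 - (-0.16797160494)| = 1.34377284 eV

Transition 4 → 2:
ΔE₂ = |E_2 - E_4| = |-13.6057/2² - (-13.6057/4²)|
ΔE₂ = |-3.40142500000 - (-0.85035625000)| = 2.55106875 eV

Since 2.55106875 eV > 1.34377284 eV, the transition 4 → 2 emits the more energetic photon.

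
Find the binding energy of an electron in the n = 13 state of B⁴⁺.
2.012678 eV

The ionization energy is the energy needed to remove the electron completely (n → ∞).

For a hydrogen-like ion with Z = 5, E_n = -13.6057 Z² / n² eV.

At n = 13: E_13 = -13.6057 × 5² / 13² = -2.012677515 eV
At n = ∞: E_∞ = 0 eV

Ionization energy = E_∞ - E_13 = 0 - (-2.012677515) = 2.012677515 eV
Ionization energy ≈ 2.012678 eV

This is also called the binding energy of the electron in state n = 13.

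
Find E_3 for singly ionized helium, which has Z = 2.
-6.05 eV

For hydrogen-like ions, the energy levels scale with Z²:
E_n = -13.6057 Z² / n² eV

For He⁺ (Z = 2) at n = 3:
E_3 = -13.6057 × 2² / 3²
E_3 = -13.6057 × 4 / 9
E_3 = -54.4228 / 9
E_3 = -6.05 eV

The energy is 4 times more negative than hydrogen at the same n due to the stronger nuclear charge.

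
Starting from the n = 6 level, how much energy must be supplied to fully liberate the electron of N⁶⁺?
18.51887 eV

The ionization energy is the energy needed to remove the electron completely (n → ∞).

For a hydrogen-like ion with Z = 7, E_n = -13.6057 Z² / n² eV.

At n = 6: E_6 = -13.6057 × 7² / 6² = -18.51886944 eV
At n = ∞: E_∞ = 0 eV

Ionization energy = E_∞ - E_6 = 0 - (-18.51886944) = 18.51886944 eV
Ionization energy ≈ 18.51887 eV

This is also called the binding energy of the electron in state n = 6.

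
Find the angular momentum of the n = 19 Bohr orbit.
2.0037e-33 J·s (or 19ℏ)

In the Bohr model, angular momentum is quantized:
L = nℏ

where ℏ = h/(2π) = 1.054572e-34 J·s

For n = 19:
L = 19 × 1.054572e-34 J·s
L = 2.0037e-33 J·s

This can also be written as L = 19ℏ.
The angular momentum is an integer multiple of the reduced Planck constant.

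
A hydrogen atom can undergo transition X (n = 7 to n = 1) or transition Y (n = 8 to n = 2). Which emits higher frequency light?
7 → 1

Calculate the energy for each transition:

Transition 7 → 1:
ΔE₁ = |E_1 - E_7| = |-13.6057/1² - (-13.6057/7²)|
ΔE₁ = |-13.60570000000 - (-0.27766734694)| = 13.32803265 eV

Transition 8 → 2:
ΔE₂ = |E_2 - E_8| = |-13.6057/2² - (-13.6057/8²)|
ΔE₂ = |-3.40142500000 - (-0.21258906250)| = 3.18883594 eV

Since 13.32803265 eV > 3.18883594 eV, the transition 7 → 1 emits the more energetic photon.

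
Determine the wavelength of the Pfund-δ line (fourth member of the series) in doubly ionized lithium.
366.13 nm

The lines of a series are numbered from the longest wavelength (smallest ΔE) outward; the fourth line is the transition from n = n_f + 4 to n_f.
The Pfund series has all transitions ending at n_f = 5.

For Li²⁺ (Z = 3), the fourth line (δ-line) is the jump from n = 9 to n = 5:
E_9 = -13.6057 × 3² / 9² = -1.511744 eV
E_5 = -13.6057 × 3² / 5² = -4.898052 eV
ΔE = E_9 - E_5 = 3.386308 eV

λ = hc/E = 1239.84 eV·nm / 3.386308 eV
λ = 366.13 nm

This is the δ-line of the Pfund series in Li²⁺.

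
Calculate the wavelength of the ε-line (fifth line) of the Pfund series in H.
3037.5504 nm

The lines of a series are numbered from the longest wavelength (smallest ΔE) outward; the fifth line is the transition from n = n_f + 5 to n_f.
The Pfund series has all transitions ending at n_f = 5.

For H, the fifth line (ε-line) is the jump from n = 10 to n = 5:
E_10 = -13.6057 / 10² = -0.1360570000 eV
E_5 = -13.6057 / 5² = -0.5442280000 eV
ΔE = E_10 - E_5 = 0.4081710000 eV

λ = hc/E = 1239.84 eV·nm / 0.4081710000 eV
λ = 3037.5504 nm

This is the ε-line of the Pfund series in H.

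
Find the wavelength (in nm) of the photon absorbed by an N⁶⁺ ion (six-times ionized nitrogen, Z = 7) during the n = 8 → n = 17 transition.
152.87764 nm

First, find the transition energy using E_n = -13.6057 Z² / n² eV:
E_8 = -13.6057 × 7² / 8² = -10.416864063 eV
E_17 = -13.6057 × 7² / 17² = -2.306848789 eV

Photon energy: |ΔE| = |E_17 - E_8| = 8.110015274 eV

Convert to wavelength using E = hc/λ with hc = 1239.84 eV·nm:
λ = hc/E = 1239.84 eV·nm / 8.110015274 eV
λ = 152.87764 nm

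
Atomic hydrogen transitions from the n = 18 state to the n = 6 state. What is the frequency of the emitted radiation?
8.12e+13 Hz

First, find the transition energy:
E_18 = -13.6057 / 18² = -0.041993 eV
E_6 = -13.6057 / 6² = -0.377936 eV
|ΔE| = |E_6 - E_18| = 0.335943 eV

Convert to Joules: E = 0.335943 eV × (1.602177 × 10⁻¹⁹ J/eV) = 5.3824e-20 J

Using E = hf:
f = E/h = 5.3824e-20 J / (6.62607 × 10⁻³⁴ J·s)
f = 8.12e+13 Hz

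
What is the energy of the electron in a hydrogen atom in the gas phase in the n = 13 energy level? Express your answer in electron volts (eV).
-0.0805 eV

The energy levels of a hydrogen-like atom are given by:
E_n = -13.6057 eV / n²

For n = 13:
E_13 = -13.6057 eV / 13²
E_13 = -13.6057 eV / 169
E_13 = -0.0805 eV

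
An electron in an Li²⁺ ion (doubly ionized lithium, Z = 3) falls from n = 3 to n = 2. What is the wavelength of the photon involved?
72.901 nm

First, find the transition energy using E_n = -13.6057 Z² / n² eV:
E_3 = -13.6057 × 3² / 3² = -13.60570 eV
E_2 = -13.6057 × 3² / 2² = -30.61283 eV

Photon energy: |ΔE| = |E_2 - E_3| = 17.00713 eV

Convert to wavelength using E = hc/λ with hc = 1239.84 eV·nm:
λ = hc/E = 1239.84 eV·nm / 17.00713 eV
λ = 72.901 nm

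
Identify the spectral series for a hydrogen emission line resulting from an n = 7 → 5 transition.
Pfund series

The spectral series in hydrogen are named based on the final (lower) energy level:
- Lyman series: n_final = 1 (ultraviolet)
- Balmer series: n_final = 2 (visible/near-UV)
- Paschen series: n_final = 3 (infrared)
- Brackett series: n_final = 4 (infrared)
- Pfund series: n_final = 5 (far infrared)

Since this transition ends at n = 5, it belongs to the Pfund series.

For reference, this 7 → 5 line has photon energy
ΔE = 13.6057 eV × (1/5² - 1/7²) = 0.26656065306 eV,
corresponding to wavelength λ = hc/ΔE = 1239.84 eV·nm / 0.26656065306 eV = 4651.24911 nm in the far infrared region.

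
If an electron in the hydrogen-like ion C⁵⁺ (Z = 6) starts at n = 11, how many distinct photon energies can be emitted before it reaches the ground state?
55

The electron can occupy levels n = 1, 2, ..., 11 during de-excitation — that is m = 11 - 1 + 1 = 11 distinct levels.

The number of distinct spectral lines equals the number of ways to choose 2 of these m levels (each pair gives one possible emission transition):

Number of lines = m(m-1)/2 = 11×10/2 = 55

These correspond to all possible transitions between the 11 levels:
11 → 10, 11 → 9, 11 → 8, 11 → 7, 11 → 6, 11 → 5, 11 → 4, 11 → 3...

Each transition produces a photon with a unique energy (and thus wavelength). This count does not depend on Z.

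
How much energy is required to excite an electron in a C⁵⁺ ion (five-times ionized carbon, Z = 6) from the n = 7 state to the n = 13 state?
7.098 eV

The energy levels of a hydrogen-like atom are E_n = -13.6057 Z² eV / n².

Energy at n = 7: E_7 = -13.6057 × 6² / 7² = -9.996024 eV
Energy at n = 13: E_13 = -13.6057 × 6² / 13² = -2.898256 eV

The excitation energy is the difference:
ΔE = E_13 - E_7
ΔE = -2.898256 - (-9.996024)
ΔE = 7.098 eV

Since this is positive, energy must be absorbed (photon absorption).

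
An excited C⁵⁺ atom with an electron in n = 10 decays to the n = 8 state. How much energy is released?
2.7552 eV

The energy levels are E_n = -13.6057 Z² eV / n².

Energy at n = 10: E_10 = -13.6057 × 6² / 10² = -4.8980520 eV
Energy at n = 8: E_8 = -13.6057 × 6² / 8² = -7.6532063 eV

For emission (electron falling to lower state), the photon energy is:
E_photon = E_10 - E_8 = |-4.8980520 - (-7.6532063)|
E_photon = 2.7552 eV

This energy is carried away by the emitted photon.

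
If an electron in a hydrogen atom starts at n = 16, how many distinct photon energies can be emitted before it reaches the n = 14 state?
3

The electron can occupy levels n = 14, 15, ..., 16 during de-excitation — that is m = 16 - 14 + 1 = 3 distinct levels.

The number of distinct spectral lines equals the number of ways to choose 2 of these m levels (each pair gives one possible emission transition):

Number of lines = m(m-1)/2 = 3×2/2 = 3

These correspond to all possible transitions between the 3 levels:
16 → 15, 16 → 14, 15 → 14

Each transition produces a photon with a unique energy (and thus wavelength). This count does not depend on Z.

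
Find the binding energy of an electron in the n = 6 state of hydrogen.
0.38 eV

The ionization energy is the energy needed to remove the electron completely (n → ∞).

For hydrogen, E_n = -13.6057 eV / n².

At n = 6: E_6 = -13.6057 / 6² = -0.37794 eV
At n = ∞: E_∞ = 0 eV

Ionization energy = E_∞ - E_6 = 0 - (-0.37794) = 0.37794 eV
Ionization energy ≈ 0.38 eV

This is also called the binding energy of the electron in state n = 6.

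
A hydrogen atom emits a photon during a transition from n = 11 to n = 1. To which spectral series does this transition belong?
Lyman series

The spectral series in hydrogen are named based on the final (lower) energy level:
- Lyman series: n_final = 1 (ultraviolet)
- Balmer series: n_final = 2 (visible/near-UV)
- Paschen series: n_final = 3 (infrared)
- Brackett series: n_final = 4 (infrared)
- Pfund series: n_final = 5 (far infrared)

Since this transition ends at n = 1, it belongs to the Lyman series.

For reference, this 11 → 1 line has photon energy
ΔE = 13.6057 eV × (1/1² - 1/11²) = 13.49326 eV,
corresponding to wavelength λ = hc/ΔE = 1239.84 eV·nm / 13.49326 eV = 91.886 nm in the ultraviolet region.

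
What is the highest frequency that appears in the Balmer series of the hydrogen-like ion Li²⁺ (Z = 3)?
7.4021e+15 Hz

The series limit corresponds to the transition from n = ∞ to n = 2.
This is the highest energy (shortest wavelength) transition in the Balmer series.

E_∞ = 0 eV
E_2 = -13.6057 × 3² / 2² = -30.61282500 eV

Energy at series limit:
ΔE = E_∞ - E_2 = 0 - (-30.61282500) = 30.61282500 eV
E = 30.61282500 eV × (1.602177 × 10⁻¹⁹ J/eV) = 4.904716e-18 J
f = E/h = 4.904716e-18 J / (6.62607 × 10⁻³⁴ J·s) = 7.4021e+15 Hz

This energy equals the ionization energy from the n = 2 state of Li²⁺.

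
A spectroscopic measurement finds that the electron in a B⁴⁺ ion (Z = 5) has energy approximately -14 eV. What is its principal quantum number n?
n = 5

The exact energy levels follow E_n = -13.6057 Z² / n² eV with Z = 5.

The measured value (-14 eV) is reported to only 2 significant figures, so we must test candidate n values and see which one matches to that precision.

Candidate energies:
  n = 3:  E = -13.6057 × 5² / 3² = -37.79361 eV
  n = 4:  E = -13.6057 × 5² / 4² = -21.25891 eV
  n = 5:  E = -13.6057 × 5² / 5² = -13.60570 eV  ← matches
  n = 6:  E = -13.6057 × 5² / 6² = -9.44840 eV
  n = 7:  E = -13.6057 × 5² / 7² = -6.94168 eV

Checking against the measurement of -14 eV (2 sig figs), only n = 5 agrees:
E_5 = -13.60570 eV, which rounds to -14 eV ✓

Therefore n = 5.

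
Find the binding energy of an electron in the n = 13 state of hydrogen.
0.0805 eV

The ionization energy is the energy needed to remove the electron completely (n → ∞).

For hydrogen, E_n = -13.6057 eV / n².

At n = 13: E_13 = -13.6057 / 13² = -0.0805071 eV
At n = ∞: E_∞ = 0 eV

Ionization energy = E_∞ - E_13 = 0 - (-0.0805071) = 0.0805071 eV
Ionization energy ≈ 0.0805 eV

This is also called the binding energy of the electron in state n = 13.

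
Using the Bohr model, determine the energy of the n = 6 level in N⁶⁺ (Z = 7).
-18.519 eV

For hydrogen-like ions, the energy levels scale with Z²:
E_n = -13.6057 Z² / n² eV

For N⁶⁺ (Z = 7) at n = 6:
E_6 = -13.6057 × 7² / 6²
E_6 = -13.6057 × 49 / 36
E_6 = -666.6793 / 36
E_6 = -18.519 eV

The energy is 49 times more negative than hydrogen at the same n due to the stronger nuclear charge.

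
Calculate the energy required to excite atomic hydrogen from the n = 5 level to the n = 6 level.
0.166292 eV

The energy levels of a hydrogen-like atom are E_n = -13.6057 eV / n².

Energy at n = 5: E_5 = -13.6057 / 5² = -0.544228000 eV
Energy at n = 6: E_6 = -13.6057 / 6² = -0.377936111 eV

The excitation energy is the difference:
ΔE = E_6 - E_5
ΔE = -0.377936111 - (-0.544228000)
ΔE = 0.166292 eV

Since this is positive, energy must be absorbed (photon absorption).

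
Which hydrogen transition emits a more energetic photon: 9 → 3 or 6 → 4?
9 → 3

Calculate the energy for each transition:

Transition 9 → 3:
ΔE₁ = |E_3 - E_9| = |-13.6057/3² - (-13.6057/9²)|
ΔE₁ = |-1.5117444444 - (-0.1679716049)| = 1.3437728 eV

Transition 6 → 4:
ΔE₂ = |E_4 - E_6| = |-13.6057/4² - (-13.6057/6²)|
ΔE₂ = |-0.8503562500 - (-0.3779361111)| = 0.4724201 eV

Since 1.3437728 eV > 0.4724201 eV, the transition 9 → 3 emits the more energetic photon.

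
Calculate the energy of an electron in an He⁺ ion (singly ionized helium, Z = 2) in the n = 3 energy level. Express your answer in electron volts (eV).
-6.0470 eV

The energy levels of a hydrogen-like atom are given by:
E_n = -13.6057 Z² / n² eV  (with Z = 2 for He⁺)

For n = 3:
E_3 = -13.6057 × 2² / 3²
E_3 = -13.6057 × 4 / 9
E_3 = -6.0470 eV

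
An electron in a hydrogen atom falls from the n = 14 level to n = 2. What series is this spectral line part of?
Balmer series

The spectral series in hydrogen are named based on the final (lower) energy level:
- Lyman series: n_final = 1 (ultraviolet)
- Balmer series: n_final = 2 (visible/near-UV)
- Paschen series: n_final = 3 (infrared)
- Brackett series: n_final = 4 (infrared)
- Pfund series: n_final = 5 (far infrared)

Since this transition ends at n = 2, it belongs to the Balmer series.

For reference, this 14 → 2 line has photon energy
ΔE = 13.6057 eV × (1/2² - 1/14²) = 3.332008 eV,
corresponding to wavelength λ = hc/ΔE = 1239.84 eV·nm / 3.332008 eV = 372.10 nm in the visible/near-UV region.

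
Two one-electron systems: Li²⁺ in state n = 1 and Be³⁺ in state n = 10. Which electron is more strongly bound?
Li²⁺ at n = 1 (E = -122.451 eV)

Using E_n = -13.6057 Z² / n² eV:

Li²⁺ (Z = 3) at n = 1:
E = -13.6057 × 3² / 1² = -13.6057 × 9 / 1 = -122.451300 eV

Be³⁺ (Z = 4) at n = 10:
E = -13.6057 × 4² / 10² = -13.6057 × 16 / 100 = -2.176912 eV

Since -122.451300 eV < -2.176912 eV,
Li²⁺ at n = 1 is more tightly bound (requires more energy to ionize).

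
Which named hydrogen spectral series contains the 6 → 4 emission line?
Brackett series

The spectral series in hydrogen are named based on the final (lower) energy level:
- Lyman series: n_final = 1 (ultraviolet)
- Balmer series: n_final = 2 (visible/near-UV)
- Paschen series: n_final = 3 (infrared)
- Brackett series: n_final = 4 (infrared)
- Pfund series: n_final = 5 (far infrared)

Since this transition ends at n = 4, it belongs to the Brackett series.

For reference, this 6 → 4 line has photon energy
ΔE = 13.6057 eV × (1/4² - 1/6²) = 0.47242013889 eV,
corresponding to wavelength λ = hc/ΔE = 1239.84 eV·nm / 0.47242013889 eV = 2624.44358 nm in the infrared region.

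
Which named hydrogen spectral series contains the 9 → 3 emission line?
Paschen series

The spectral series in hydrogen are named based on the final (lower) energy level:
- Lyman series: n_final = 1 (ultraviolet)
- Balmer series: n_final = 2 (visible/near-UV)
- Paschen series: n_final = 3 (infrared)
- Brackett series: n_final = 4 (infrared)
- Pfund series: n_final = 5 (far infrared)

Since this transition ends at n = 3, it belongs to the Paschen series.

For reference, this 9 → 3 line has photon energy
ΔE = 13.6057 eV × (1/3² - 1/9²) = 1.3437728395 eV,
corresponding to wavelength λ = hc/ΔE = 1239.84 eV·nm / 1.3437728395 eV = 922.655946 nm in the infrared region.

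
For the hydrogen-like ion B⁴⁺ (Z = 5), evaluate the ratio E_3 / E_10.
11.11111

Using E_n = -13.6057 Z² / n² eV with Z = 5:

E_3 = -13.6057 × 5² / 3² = -340.1425 / 9 = -37.79361111111 eV
E_10 = -13.6057 × 5² / 10² = -340.1425 / 100 = -3.40142500000 eV

The ratio is:
E_3/E_10 = (-37.79361111111) / (-3.40142500000)
E_3/E_10 = (-340.1425/9) / (-340.1425/100)
E_3/E_10 = 100/9
E_3/E_10 = 11.11111
(Note: the Z² factors cancel in the ratio.)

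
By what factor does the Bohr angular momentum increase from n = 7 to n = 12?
1.71429

In the Bohr model, L_n = nℏ, so the ratio is purely the ratio of quantum numbers:

L_12/L_7 = 12ℏ / 7ℏ = 12/7 = 1.71429

The angular momentum scales linearly with n.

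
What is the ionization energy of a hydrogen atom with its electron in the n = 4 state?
0.850 eV

The ionization energy is the energy needed to remove the electron completely (n → ∞).

For hydrogen, E_n = -13.6057 eV / n².

At n = 4: E_4 = -13.6057 / 4² = -0.850356 eV
At n = ∞: E_∞ = 0 eV

Ionization energy = E_∞ - E_4 = 0 - (-0.850356) = 0.850356 eV
Ionization energy ≈ 0.850 eV

This is also called the binding energy of the electron in state n = 4.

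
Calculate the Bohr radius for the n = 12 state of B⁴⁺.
1.52403 nm (or 15.24030 Å)

The Bohr radius formula is:
r_n = n² a₀ / Z

where a₀ = 0.05291772 nm is the Bohr radius.

For B⁴⁺ (Z = 5) at n = 12:
r_12 = 12² × 0.05291772 nm / 5
r_12 = 144 × 0.05291772 nm / 5
r_12 = 7.620152 nm / 5
r_12 = 1.52403 nm

The electron orbits at approximately 1.52403 nm from the nucleus.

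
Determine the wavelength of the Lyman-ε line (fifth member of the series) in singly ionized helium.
23.4325 nm

The lines of a series are numbered from the longest wavelength (smallest ΔE) outward; the fifth line is the transition from n = n_f + 5 to n_f.
The Lyman series has all transitions ending at n_f = 1.

For He⁺ (Z = 2), the fifth line (ε-line) is the jump from n = 6 to n = 1:
E_6 = -13.6057 × 2² / 6² = -1.511744 eV
E_1 = -13.6057 × 2² / 1² = -54.422800 eV
ΔE = E_6 - E_1 = 52.911056 eV

λ = hc/E = 1239.84 eV·nm / 52.911056 eV
λ = 23.4325 nm

This is the ε-line of the Lyman series in He⁺.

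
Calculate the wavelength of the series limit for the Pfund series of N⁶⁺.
46.493119 nm

The series limit corresponds to the transition from n = ∞ to n = 5.
This is the highest energy (shortest wavelength) transition in the Pfund series.

E_∞ = 0 eV
E_5 = -13.6057 × 7² / 5² = -26.66717200 eV

Energy at series limit:
ΔE = E_∞ - E_5 = 0 - (-26.66717200) = 26.66717200 eV
λ = hc/E = 1239.84 eV·nm / 26.66717200 eV = 46.493119 nm

This energy equals the ionization energy from the n = 5 state of N⁶⁺.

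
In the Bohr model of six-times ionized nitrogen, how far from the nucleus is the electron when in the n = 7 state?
0.3704 nm (or 3.7042 Å)

The Bohr radius formula is:
r_n = n² a₀ / Z

where a₀ = 0.0529177 nm is the Bohr radius.

For N⁶⁺ (Z = 7) at n = 7:
r_7 = 7² × 0.0529177 nm / 7
r_7 = 49 × 0.0529177 nm / 7
r_7 = 2.59297 nm / 7
r_7 = 0.3704 nm

The electron orbits at approximately 0.3704 nm from the nucleus.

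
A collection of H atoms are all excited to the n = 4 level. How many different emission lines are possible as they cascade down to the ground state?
6

The electron can occupy levels n = 1, 2, ..., 4 during de-excitation — that is m = 4 - 1 + 1 = 4 distinct levels.

The number of distinct spectral lines equals the number of ways to choose 2 of these m levels (each pair gives one possible emission transition):

Number of lines = m(m-1)/2 = 4×3/2 = 6

These correspond to all possible transitions between the 4 levels:
4 → 3, 4 → 2, 4 → 1, 3 → 2, 3 → 1, 2 → 1

Each transition produces a photon with a unique energy (and thus wavelength). This count does not depend on Z.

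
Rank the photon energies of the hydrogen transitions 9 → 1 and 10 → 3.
9 → 1

Calculate the energy for each transition:

Transition 9 → 1:
ΔE₁ = |E_1 - E_9| = |-13.6057/1² - (-13.6057/9²)|
ΔE₁ = |-13.605700000000 - (-0.167971604938)| = 13.437728395 eV

Transition 10 → 3:
ΔE₂ = |E_3 - E_10| = |-13.6057/3² - (-13.6057/10²)|
ΔE₂ = |-1.511744444444 - (-0.136057000000)| = 1.375687444 eV

Since 13.437728395 eV > 1.375687444 eV, the transition 9 → 1 emits the more energetic photon.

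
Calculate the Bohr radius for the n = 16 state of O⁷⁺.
1.6934 nm (or 16.9337 Å)

The Bohr radius formula is:
r_n = n² a₀ / Z

where a₀ = 0.0529177 nm is the Bohr radius.

For O⁷⁺ (Z = 8) at n = 16:
r_16 = 16² × 0.0529177 nm / 8
r_16 = 256 × 0.0529177 nm / 8
r_16 = 13.54693 nm / 8
r_16 = 1.6934 nm

The electron orbits at approximately 1.6934 nm from the nucleus.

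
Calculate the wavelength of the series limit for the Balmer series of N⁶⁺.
7.438899 nm

The series limit corresponds to the transition from n = ∞ to n = 2.
This is the highest energy (shortest wavelength) transition in the Balmer series.

E_∞ = 0 eV
E_2 = -13.6057 × 7² / 2² = -166.66982500 eV

Energy at series limit:
ΔE = E_∞ - E_2 = 0 - (-166.66982500) = 166.66982500 eV
λ = hc/E = 1239.84 eV·nm / 166.66982500 eV = 7.438899 nm

This energy equals the ionization energy from the n = 2 state of N⁶⁺.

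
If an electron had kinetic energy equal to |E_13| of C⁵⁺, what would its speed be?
1.00970e+06 m/s (or 0.3368% of c)

The binding energy at n = 13 for C⁵⁺ is:
E_13 = -13.6057 × 6²/13² = -2.89825562 eV
|E_13| = 2.89825562 eV

Convert to Joules:
KE = 2.89825562 eV × (1.602177 × 10⁻¹⁹ J/eV) = 4.6435185e-19 J

Using KE = ½mv²:
v = √(2·KE/m_e)
v = √(2 × 4.6435185e-19 J / 9.10938 × 10⁻³¹ kg)
v = 1.00970e+06 m/s

This is approximately 0.3368% the speed of light.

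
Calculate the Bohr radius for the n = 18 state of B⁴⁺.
3.429068 nm (or 34.290683 Å)

The Bohr radius formula is:
r_n = n² a₀ / Z

where a₀ = 0.052917721 nm is the Bohr radius.

For B⁴⁺ (Z = 5) at n = 18:
r_18 = 18² × 0.052917721 nm / 5
r_18 = 324 × 0.052917721 nm / 5
r_18 = 17.1453416 nm / 5
r_18 = 3.429068 nm

The electron orbits at approximately 3.429068 nm from the nucleus.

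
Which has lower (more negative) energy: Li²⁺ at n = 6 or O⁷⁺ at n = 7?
O⁷⁺ at n = 7 (E = -17.7707 eV)

Using E_n = -13.6057 Z² / n² eV:

Li²⁺ (Z = 3) at n = 6:
E = -13.6057 × 3² / 6² = -13.6057 × 9 / 36 = -3.4014250 eV

O⁷⁺ (Z = 8) at n = 7:
E = -13.6057 × 8² / 7² = -13.6057 × 64 / 49 = -17.7707102 eV

Since -17.7707102 eV < -3.4014250 eV,
O⁷⁺ at n = 7 is more tightly bound (requires more energy to ionize).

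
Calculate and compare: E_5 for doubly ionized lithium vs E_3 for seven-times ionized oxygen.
O⁷⁺ at n = 3 (E = -96.75164 eV)

Using E_n = -13.6057 Z² / n² eV:

Li²⁺ (Z = 3) at n = 5:
E = -13.6057 × 3² / 5² = -13.6057 × 9 / 25 = -4.89805200 eV

O⁷⁺ (Z = 8) at n = 3:
E = -13.6057 × 8² / 3² = -13.6057 × 64 / 9 = -96.75164444 eV

Since -96.75164444 eV < -4.89805200 eV,
O⁷⁺ at n = 3 is more tightly bound (requires more energy to ionize).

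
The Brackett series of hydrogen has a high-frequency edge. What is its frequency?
2.0562e+14 Hz

The series limit corresponds to the transition from n = ∞ to n = 4.
This is the highest energy (shortest wavelength) transition in the Brackett series.

E_∞ = 0 eV
E_4 = -13.6057 / 4² = -0.85035625 eV

Energy at series limit:
ΔE = E_∞ - E_4 = 0 - (-0.85035625) = 0.85035625 eV
E = 0.85035625 eV × (1.602177 × 10⁻¹⁹ J/eV) = 1.362421e-19 J
f = E/h = 1.362421e-19 J / (6.62607 × 10⁻³⁴ J·s) = 2.0562e+14 Hz

This energy equals the ionization energy from the n = 4 state of hydrogen.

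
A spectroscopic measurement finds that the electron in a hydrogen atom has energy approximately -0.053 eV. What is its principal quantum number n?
n = 16

The exact energy levels follow E_n = -13.6057 eV / n².

The measured value (-0.053 eV) is reported to only 2 significant figures, so we must test candidate n values and see which one matches to that precision.

Candidate energies:
  n = 14:  E = -13.6057/14² = -0.06942 eV
  n = 15:  E = -13.6057/15² = -0.06047 eV
  n = 16:  E = -13.6057/16² = -0.05315 eV  ← matches
  n = 17:  E = -13.6057/17² = -0.04708 eV
  n = 18:  E = -13.6057/18² = -0.04199 eV

Checking against the measurement of -0.053 eV (2 sig figs), only n = 16 agrees:
E_16 = -0.05315 eV, which rounds to -0.053 eV ✓

Therefore n = 16.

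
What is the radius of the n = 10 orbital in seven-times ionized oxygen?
0.6615 nm (or 6.6147 Å)

The Bohr radius formula is:
r_n = n² a₀ / Z

where a₀ = 0.0529177 nm is the Bohr radius.

For O⁷⁺ (Z = 8) at n = 10:
r_10 = 10² × 0.0529177 nm / 8
r_10 = 100 × 0.0529177 nm / 8
r_10 = 5.29177 nm / 8
r_10 = 0.6615 nm

The electron orbits at approximately 0.6615 nm from the nucleus.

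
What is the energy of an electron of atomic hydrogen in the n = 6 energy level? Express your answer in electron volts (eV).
-0.3779 eV

The energy levels of a hydrogen-like atom are given by:
E_n = -13.6057 eV / n²

For n = 6:
E_6 = -13.6057 eV / 6²
E_6 = -13.6057 eV / 36
E_6 = -0.3779 eV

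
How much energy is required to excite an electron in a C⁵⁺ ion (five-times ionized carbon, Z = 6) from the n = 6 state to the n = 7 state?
3.609676 eV

The energy levels of a hydrogen-like atom are E_n = -13.6057 Z² eV / n².

Energy at n = 6: E_6 = -13.6057 × 6² / 6² = -13.605700000 eV
Energy at n = 7: E_7 = -13.6057 × 6² / 7² = -9.996024490 eV

The excitation energy is the difference:
ΔE = E_7 - E_6
ΔE = -9.996024490 - (-13.605700000)
ΔE = 3.609676 eV

Since this is positive, energy must be absorbed (photon absorption).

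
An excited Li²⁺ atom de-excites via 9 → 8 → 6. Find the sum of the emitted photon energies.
1.889681 eV

The energy levels of Li²⁺ are E_n = -13.6057 × 3² / n² eV.

First transition (9 → 8):
ΔE₁ = |E_8 - E_9|
ΔE₁ = |-1.913301562500 - (-1.511744444444)| = 0.401557118 eV

Second transition (8 → 6):
ΔE₂ = |E_6 - E_8|
ΔE₂ = |-3.401425000000 - (-1.913301562500)| = 1.488123438 eV

Total energy released:
E_total = ΔE₁ + ΔE₂ = 0.401557118 + 1.488123438 = 1.889681 eV

Note: This equals the direct transition 9 → 6: 1.889681 eV ✓
Energy is conserved regardless of the path taken.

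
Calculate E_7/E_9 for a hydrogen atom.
1.65

Using E_n = -13.6057 Z² / n² eV with Z = 1:

E_7 = -13.6057 / 7² = -13.6057 / 49 = -0.27766735 eV
E_9 = -13.6057 / 9² = -13.6057 / 81 = -0.16797160 eV

The ratio is:
E_7/E_9 = (-0.27766735) / (-0.16797160)
E_7/E_9 = (-13.6057/49) / (-13.6057/81)
E_7/E_9 = 81/49
E_7/E_9 = 1.65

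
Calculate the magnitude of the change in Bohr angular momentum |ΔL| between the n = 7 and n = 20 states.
1.371e-33 J·s (or 13ℏ)

In the Bohr model, L_n = nℏ where ℏ = 1.05457e-34 J·s.

L_20 = 20ℏ = 2.10914e-33 J·s
L_7 = 7ℏ = 7.38199e-34 J·s

ΔL = L_20 - L_7 = (20 - 7)ℏ = 13ℏ
ΔL = 13 × 1.05457e-34 J·s = 1.371e-33 J·s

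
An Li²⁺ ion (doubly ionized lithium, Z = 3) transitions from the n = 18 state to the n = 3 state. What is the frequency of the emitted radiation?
3.1985e+15 Hz

First, find the transition energy:
E_18 = -13.6057 × 3² / 18² = -0.377936 eV
E_3 = -13.6057 × 3² / 3² = -13.605700 eV
|ΔE| = |E_3 - E_18| = 13.227764 eV

Convert to Joules: E = 13.227764 eV × (1.602177 × 10⁻¹⁹ J/eV) = 2.119322e-18 J

Using E = hf:
f = E/h = 2.119322e-18 J / (6.62607 × 10⁻³⁴ J·s)
f = 3.1985e+15 Hz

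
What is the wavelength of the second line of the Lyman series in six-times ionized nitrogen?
2.09 nm

The lines of a series are numbered from the longest wavelength (smallest ΔE) outward; the second line is the transition from n = n_f + 2 to n_f.
The Lyman series has all transitions ending at n_f = 1.

For N⁶⁺ (Z = 7), the second line (β-line) is the jump from n = 3 to n = 1:
E_3 = -13.6057 × 7² / 3² = -74.0755 eV
E_1 = -13.6057 × 7² / 1² = -666.6793 eV
ΔE = E_3 - E_1 = 592.6038 eV

λ = hc/E = 1239.84 eV·nm / 592.6038 eV
λ = 2.09 nm

This is the β-line of the Lyman series in N⁶⁺.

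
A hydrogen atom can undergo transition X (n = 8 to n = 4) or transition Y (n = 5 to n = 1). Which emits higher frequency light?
5 → 1

Calculate the energy for each transition:

Transition 8 → 4:
ΔE₁ = |E_4 - E_8| = |-13.6057/4² - (-13.6057/8²)|
ΔE₁ = |-0.850356250000 - (-0.212589062500)| = 0.637767188 eV

Transition 5 → 1:
ΔE₂ = |E_1 - E_5| = |-13.6057/1² - (-13.6057/5²)|
ΔE₂ = |-13.605700000000 - (-0.544228000000)| = 13.061472000 eV

Since 13.061472000 eV > 0.637767188 eV, the transition 5 → 1 emits the more energetic photon.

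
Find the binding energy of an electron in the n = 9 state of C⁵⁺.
6.05 eV

The ionization energy is the energy needed to remove the electron completely (n → ∞).

For a hydrogen-like ion with Z = 6, E_n = -13.6057 Z² / n² eV.

At n = 9: E_9 = -13.6057 × 6² / 9² = -6.04698 eV
At n = ∞: E_∞ = 0 eV

Ionization energy = E_∞ - E_9 = 0 - (-6.04698) = 6.04698 eV
Ionization energy ≈ 6.05 eV

This is also called the binding energy of the electron in state n = 9.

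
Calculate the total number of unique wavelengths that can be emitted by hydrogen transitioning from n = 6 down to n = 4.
3

The electron can occupy levels n = 4, 5, ..., 6 during de-excitation — that is m = 6 - 4 + 1 = 3 distinct levels.

The number of distinct spectral lines equals the number of ways to choose 2 of these m levels (each pair gives one possible emission transition):

Number of lines = m(m-1)/2 = 3×2/2 = 3

These correspond to all possible transitions between the 3 levels:
6 → 5, 6 → 4, 5 → 4

Each transition produces a photon with a unique energy (and thus wavelength). This count does not depend on Z.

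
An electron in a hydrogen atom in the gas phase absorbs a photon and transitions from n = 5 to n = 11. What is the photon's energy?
0.43 eV

The energy levels of a hydrogen-like atom are E_n = -13.6057 eV / n².

Energy at n = 5: E_5 = -13.6057 / 5² = -0.54423 eV
Energy at n = 11: E_11 = -13.6057 / 11² = -0.11244 eV

The excitation energy is the difference:
ΔE = E_11 - E_5
ΔE = -0.11244 - (-0.54423)
ΔE = 0.43 eV

Since this is positive, energy must be absorbed (photon absorption).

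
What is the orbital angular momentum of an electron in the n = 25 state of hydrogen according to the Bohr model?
2.64e-33 J·s (or 25ℏ)

In the Bohr model, angular momentum is quantized:
L = nℏ

where ℏ = h/(2π) = 1.0546e-34 J·s

For n = 25:
L = 25 × 1.0546e-34 J·s
L = 2.64e-33 J·s

This can also be written as L = 25ℏ.
The angular momentum is an integer multiple of the reduced Planck constant.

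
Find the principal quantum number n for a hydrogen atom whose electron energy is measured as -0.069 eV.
n = 14

The exact energy levels follow E_n = -13.6057 eV / n².

The measured value (-0.069 eV) is reported to only 2 significant figures, so we must test candidate n values and see which one matches to that precision.

Candidate energies:
  n = 12:  E = -13.6057/12² = -0.094484 eV
  n = 13:  E = -13.6057/13² = -0.080507 eV
  n = 14:  E = -13.6057/14² = -0.069417 eV  ← matches
  n = 15:  E = -13.6057/15² = -0.060470 eV
  n = 16:  E = -13.6057/16² = -0.053147 eV

Checking against the measurement of -0.069 eV (2 sig figs), only n = 14 agrees:
E_14 = -0.069417 eV, which rounds to -0.069 eV ✓

Therefore n = 14.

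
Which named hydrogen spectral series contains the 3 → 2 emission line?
Balmer series

The spectral series in hydrogen are named based on the final (lower) energy level:
- Lyman series: n_final = 1 (ultraviolet)
- Balmer series: n_final = 2 (visible/near-UV)
- Paschen series: n_final = 3 (infrared)
- Brackett series: n_final = 4 (infrared)
- Pfund series: n_final = 5 (far infrared)

Since this transition ends at n = 2, it belongs to the Balmer series.

For reference, this 3 → 2 line has photon energy
ΔE = 13.6057 eV × (1/2² - 1/3²) = 1.889681 eV,
corresponding to wavelength λ = hc/ΔE = 1239.84 eV·nm / 1.889681 eV = 656.11 nm in the visible/near-UV region.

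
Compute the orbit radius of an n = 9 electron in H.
4.2863 nm (or 42.8633 Å)

The Bohr radius formula is:
r_n = n² a₀ / Z

where a₀ = 0.0529177 nm is the Bohr radius.

For H (Z = 1) at n = 9:
r_9 = 9² × 0.0529177 nm / 1
r_9 = 81 × 0.0529177 nm / 1
r_9 = 4.28633 nm / 1
r_9 = 4.2863 nm

The electron orbits at approximately 4.2863 nm from the nucleus.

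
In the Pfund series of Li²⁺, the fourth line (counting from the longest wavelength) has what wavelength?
366.13331 nm

The lines of a series are numbered from the longest wavelength (smallest ΔE) outward; the fourth line is the transition from n = n_f + 4 to n_f.
The Pfund series has all transitions ending at n_f = 5.

For Li²⁺ (Z = 3), the fourth line (δ-line) is the jump from n = 9 to n = 5:
E_9 = -13.6057 × 3² / 9² = -1.511744444 eV
E_5 = -13.6057 × 3² / 5² = -4.898052000 eV
ΔE = E_9 - E_5 = 3.386307556 eV

λ = hc/E = 1239.84 eV·nm / 3.386307556 eV
λ = 366.13331 nm

This is the δ-line of the Pfund series in Li²⁺.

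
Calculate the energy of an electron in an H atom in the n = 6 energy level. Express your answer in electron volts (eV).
-0.3779 eV

The energy levels of a hydrogen-like atom are given by:
E_n = -13.6057 eV / n²

For n = 6:
E_6 = -13.6057 eV / 6²
E_6 = -13.6057 eV / 36
E_6 = -0.3779 eV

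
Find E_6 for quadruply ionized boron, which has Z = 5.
-9.45 eV

For hydrogen-like ions, the energy levels scale with Z²:
E_n = -13.6057 Z² / n² eV

For B⁴⁺ (Z = 5) at n = 6:
E_6 = -13.6057 × 5² / 6²
E_6 = -13.6057 × 25 / 36
E_6 = -340.1425 / 36
E_6 = -9.45 eV

The energy is 25 times more negative than hydrogen at the same n due to the stronger nuclear charge.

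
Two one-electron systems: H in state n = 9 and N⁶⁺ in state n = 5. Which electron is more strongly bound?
N⁶⁺ at n = 5 (E = -26.67 eV)

Using E_n = -13.6057 Z² / n² eV:

H (Z = 1) at n = 9:
E = -13.6057 × 1² / 9² = -13.6057 × 1 / 81 = -0.16797 eV

N⁶⁺ (Z = 7) at n = 5:
E = -13.6057 × 7² / 5² = -13.6057 × 49 / 25 = -26.66717 eV

Since -26.66717 eV < -0.16797 eV,
N⁶⁺ at n = 5 is more tightly bound (requires more energy to ionize).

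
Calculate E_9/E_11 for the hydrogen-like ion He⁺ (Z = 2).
1.49383

Using E_n = -13.6057 Z² / n² eV with Z = 2:

E_9 = -13.6057 × 2² / 9² = -54.4228 / 81 = -0.67188641975 eV
E_11 = -13.6057 × 2² / 11² = -54.4228 / 121 = -0.44977520661 eV

The ratio is:
E_9/E_11 = (-0.67188641975) / (-0.44977520661)
E_9/E_11 = (-54.4228/81) / (-54.4228/121)
E_9/E_11 = 121/81
E_9/E_11 = 1.49383
(Note: the Z² factors cancel in the ratio.)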